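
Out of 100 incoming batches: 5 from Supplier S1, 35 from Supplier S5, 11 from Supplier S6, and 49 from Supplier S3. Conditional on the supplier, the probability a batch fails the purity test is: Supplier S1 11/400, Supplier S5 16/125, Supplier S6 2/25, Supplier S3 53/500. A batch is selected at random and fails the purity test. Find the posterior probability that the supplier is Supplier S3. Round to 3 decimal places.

By Bayes' rule, posterior ∝ prior × likelihood:
  Supplier S1: 0.05 × 0.0275 = 0.001375
  Supplier S5: 0.35 × 0.128 = 0.0448
  Supplier S6: 0.11 × 0.08 = 0.0088
  Supplier S3: 0.49 × 0.106 = 0.05194
Total = 0.106915.
P(Supplier S3 | evidence) = 0.05194 / 0.106915 ≈ 0.486.

0.486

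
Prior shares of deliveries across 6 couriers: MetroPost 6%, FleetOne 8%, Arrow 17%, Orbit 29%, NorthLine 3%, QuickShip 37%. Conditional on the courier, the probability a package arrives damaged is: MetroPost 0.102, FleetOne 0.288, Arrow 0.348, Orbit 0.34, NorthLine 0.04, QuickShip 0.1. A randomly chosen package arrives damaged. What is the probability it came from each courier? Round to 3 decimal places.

Unnormalized posteriors (prior × likelihood):
  MetroPost: 0.06 × 0.102 = 0.00612
  FleetOne: 0.08 × 0.288 = 0.02304
  Arrow: 0.17 × 0.348 = 0.05916
  Orbit: 0.29 × 0.34 = 0.0986
  NorthLine: 0.03 × 0.04 = 0.0012
  QuickShip: 0.37 × 0.1 = 0.037
Total = 0.22512.
P(MetroPost | damaged) = 0.00612/0.22512 ≈ 0.027
P(FleetOne | damaged) = 0.02304/0.22512 ≈ 0.102
P(Arrow | damaged) = 0.05916/0.22512 ≈ 0.263
P(Orbit | damaged) = 0.0986/0.22512 ≈ 0.438
P(NorthLine | damaged) = 0.0012/0.22512 ≈ 0.005
P(QuickShip | damaged) = 0.037/0.22512 ≈ 0.164

MetroPost 0.027, FleetOne 0.102, Arrow 0.263, Orbit 0.438, NorthLine 0.005, QuickShip 0.164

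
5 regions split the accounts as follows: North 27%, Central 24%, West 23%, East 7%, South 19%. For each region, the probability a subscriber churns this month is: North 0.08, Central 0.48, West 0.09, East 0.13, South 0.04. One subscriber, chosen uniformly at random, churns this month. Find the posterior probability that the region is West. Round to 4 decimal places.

0.1188

Compute prior × likelihood for every hypothesis:
  North: 0.27 × 0.08 = 0.0216
  Central: 0.24 × 0.48 = 0.1152
  West: 0.23 × 0.09 = 0.0207
  East: 0.07 × 0.13 = 0.0091
  South: 0.19 × 0.04 = 0.0076
Sum = 0.1742.
P(West | evidence) = 0.0207 / 0.1742 ≈ 0.1188.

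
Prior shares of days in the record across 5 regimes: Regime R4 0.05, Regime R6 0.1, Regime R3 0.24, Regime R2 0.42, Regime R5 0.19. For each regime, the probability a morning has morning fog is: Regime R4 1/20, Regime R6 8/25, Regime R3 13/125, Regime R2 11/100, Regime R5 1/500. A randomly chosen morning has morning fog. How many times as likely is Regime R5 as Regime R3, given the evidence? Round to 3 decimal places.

0.015

By Bayes' rule, posterior ∝ prior × likelihood:
  Regime R4: 0.05 × 0.05 = 0.0025
  Regime R6: 0.1 × 0.32 = 0.032
  Regime R3: 0.24 × 0.104 = 0.02496
  Regime R2: 0.42 × 0.11 = 0.0462
  Regime R5: 0.19 × 0.002 = 0.00038
Normalizing constant = 0.10604.
The ratio is 0.00038 / 0.02496 (the normalizer cancels) = 0.015.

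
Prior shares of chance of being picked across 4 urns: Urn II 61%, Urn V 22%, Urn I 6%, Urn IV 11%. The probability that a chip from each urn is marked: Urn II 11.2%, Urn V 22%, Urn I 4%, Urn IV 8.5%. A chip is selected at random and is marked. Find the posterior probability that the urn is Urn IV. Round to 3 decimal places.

By Bayes' rule, posterior ∝ prior × likelihood:
  Urn II: 0.61 × 0.112 = 0.06832
  Urn V: 0.22 × 0.22 = 0.0484
  Urn I: 0.06 × 0.04 = 0.0024
  Urn IV: 0.11 × 0.085 = 0.00935
Normalizing constant = 0.12847.
P(Urn IV | evidence) = 0.00935 / 0.12847 ≈ 0.073.

0.073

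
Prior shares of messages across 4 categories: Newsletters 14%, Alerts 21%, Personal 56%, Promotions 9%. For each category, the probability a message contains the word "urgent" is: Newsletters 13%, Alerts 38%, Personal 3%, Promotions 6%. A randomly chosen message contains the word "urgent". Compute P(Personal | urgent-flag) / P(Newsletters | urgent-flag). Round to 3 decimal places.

0.923

By Bayes' rule, posterior ∝ prior × likelihood:
  Newsletters: 0.14 × 0.13 = 0.0182
  Alerts: 0.21 × 0.38 = 0.0798
  Personal: 0.56 × 0.03 = 0.0168
  Promotions: 0.09 × 0.06 = 0.0054
Sum = 0.1202.
The ratio is 0.0168 / 0.0182 (the normalizer cancels) = 0.923.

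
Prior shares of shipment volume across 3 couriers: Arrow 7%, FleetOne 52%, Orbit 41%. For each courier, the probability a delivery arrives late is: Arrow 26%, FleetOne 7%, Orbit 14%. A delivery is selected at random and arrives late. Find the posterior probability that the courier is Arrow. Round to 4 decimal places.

0.1625

Compute prior × likelihood for every hypothesis:
  Arrow: 0.07 × 0.26 = 0.0182
  FleetOne: 0.52 × 0.07 = 0.0364
  Orbit: 0.41 × 0.14 = 0.0574
Normalizing constant = 0.112.
P(Arrow | evidence) = 0.0182 / 0.112 ≈ 0.1625.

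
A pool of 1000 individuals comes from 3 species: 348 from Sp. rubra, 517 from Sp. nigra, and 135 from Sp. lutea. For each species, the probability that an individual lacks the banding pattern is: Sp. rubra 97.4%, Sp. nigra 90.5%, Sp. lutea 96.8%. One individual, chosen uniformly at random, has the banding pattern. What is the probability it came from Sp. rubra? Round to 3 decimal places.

0.145

Taking complements, P(banded | each) = Sp. rubra 0.026, Sp. nigra 0.095, Sp. lutea 0.032.
Compute prior × likelihood for every hypothesis:
  Sp. rubra: 0.348 × 0.026 = 0.009048
  Sp. nigra: 0.517 × 0.095 = 0.049115
  Sp. lutea: 0.135 × 0.032 = 0.00432
Sum = 0.062483.
P(Sp. rubra | evidence) = 0.009048 / 0.062483 ≈ 0.145.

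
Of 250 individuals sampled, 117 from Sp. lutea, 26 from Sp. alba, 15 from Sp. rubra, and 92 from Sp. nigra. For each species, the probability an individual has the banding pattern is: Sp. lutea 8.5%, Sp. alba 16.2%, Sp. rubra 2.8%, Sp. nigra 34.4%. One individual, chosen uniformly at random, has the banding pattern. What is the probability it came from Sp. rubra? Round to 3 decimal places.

By Bayes' rule, posterior ∝ prior × likelihood:
  Sp. lutea: 0.468 × 0.085 = 0.03978
  Sp. alba: 0.104 × 0.162 = 0.016848
  Sp. rubra: 0.06 × 0.028 = 0.00168
  Sp. nigra: 0.368 × 0.344 = 0.126592
Normalizing constant = 0.1849.
P(Sp. rubra | evidence) = 0.00168 / 0.1849 ≈ 0.009.

0.009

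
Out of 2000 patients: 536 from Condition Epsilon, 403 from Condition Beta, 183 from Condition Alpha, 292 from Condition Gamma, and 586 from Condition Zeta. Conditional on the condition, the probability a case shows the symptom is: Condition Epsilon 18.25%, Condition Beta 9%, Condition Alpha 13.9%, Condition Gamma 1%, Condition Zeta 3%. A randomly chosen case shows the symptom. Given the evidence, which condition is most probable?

Condition Epsilon

Compute prior × likelihood for every hypothesis:
  Condition Epsilon: 0.268 × 0.1825 = 0.04891
  Condition Beta: 0.2015 × 0.09 = 0.018135
  Condition Alpha: 0.0915 × 0.139 = 0.0127185
  Condition Gamma: 0.146 × 0.01 = 0.00146
  Condition Zeta: 0.293 × 0.03 = 0.00879
Sum = 0.0900135.
Largest term belongs to Condition Epsilon, so Condition Epsilon is most probable.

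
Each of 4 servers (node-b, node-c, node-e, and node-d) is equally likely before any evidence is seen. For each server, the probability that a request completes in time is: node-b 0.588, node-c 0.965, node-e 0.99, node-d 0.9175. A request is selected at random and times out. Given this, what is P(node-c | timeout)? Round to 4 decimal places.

Taking complements, P(timeout | each) = node-b 0.412, node-c 0.035, node-e 0.01, node-d 0.0825.
With a uniform prior (1/4 each), posterior ∝ likelihood:
  node-b: 0.412
  node-c: 0.035
  node-e: 0.01
  node-d: 0.0825
Normalizing constant = 0.5395.
P(node-c | evidence) = 0.035 / 0.5395 ≈ 0.0649.

0.0649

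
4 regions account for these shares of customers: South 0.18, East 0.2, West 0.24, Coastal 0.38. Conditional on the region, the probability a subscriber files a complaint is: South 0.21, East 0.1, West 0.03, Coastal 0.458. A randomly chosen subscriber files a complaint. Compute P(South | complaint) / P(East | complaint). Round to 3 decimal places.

1.890

Prior × likelihood for each hypothesis:
  South: 0.18 × 0.21 = 0.0378
  East: 0.2 × 0.1 = 0.02
  West: 0.24 × 0.03 = 0.0072
  Coastal: 0.38 × 0.458 = 0.17404
Sum = 0.23904.
The ratio is 0.0378 / 0.02 (the normalizer cancels) = 1.890.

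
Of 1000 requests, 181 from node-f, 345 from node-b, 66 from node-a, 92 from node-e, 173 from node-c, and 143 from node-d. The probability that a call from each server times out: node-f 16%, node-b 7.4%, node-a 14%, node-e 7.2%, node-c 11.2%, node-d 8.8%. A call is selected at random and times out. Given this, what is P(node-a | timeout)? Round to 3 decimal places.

By Bayes' rule, posterior ∝ prior × likelihood:
  node-f: 0.181 × 0.16 = 0.02896
  node-b: 0.345 × 0.074 = 0.02553
  node-a: 0.066 × 0.14 = 0.00924
  node-e: 0.092 × 0.072 = 0.006624
  node-c: 0.173 × 0.112 = 0.019376
  node-d: 0.143 × 0.088 = 0.012584
Sum = 0.102314.
P(node-a | evidence) = 0.00924 / 0.102314 ≈ 0.090.

0.090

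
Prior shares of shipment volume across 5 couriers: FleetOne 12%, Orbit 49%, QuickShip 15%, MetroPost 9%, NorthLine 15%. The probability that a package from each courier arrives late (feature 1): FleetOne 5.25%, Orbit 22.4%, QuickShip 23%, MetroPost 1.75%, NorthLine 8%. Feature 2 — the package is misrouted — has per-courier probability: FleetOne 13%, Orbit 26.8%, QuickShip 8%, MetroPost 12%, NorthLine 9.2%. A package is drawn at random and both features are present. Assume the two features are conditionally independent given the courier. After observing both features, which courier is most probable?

Orbit

Prior × likelihood for each hypothesis:
  FleetOne: 0.12 × 0.0525 × 0.13 = 0.000819
  Orbit: 0.49 × 0.224 × 0.268 = 0.02941568
  QuickShip: 0.15 × 0.23 × 0.08 = 0.00276
  MetroPost: 0.09 × 0.0175 × 0.12 = 0.000189
  NorthLine: 0.15 × 0.08 × 0.092 = 0.001104
Normalizing constant = 0.03428768.
Largest term belongs to Orbit, so Orbit is most probable.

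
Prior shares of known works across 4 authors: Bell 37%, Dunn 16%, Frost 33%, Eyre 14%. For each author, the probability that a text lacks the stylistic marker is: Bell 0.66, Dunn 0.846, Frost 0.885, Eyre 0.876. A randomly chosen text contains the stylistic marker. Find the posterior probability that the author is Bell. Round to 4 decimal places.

Taking complements, P(marker | each) = Bell 0.34, Dunn 0.154, Frost 0.115, Eyre 0.124.
Compute prior × likelihood for every hypothesis:
  Bell: 0.37 × 0.34 = 0.1258
  Dunn: 0.16 × 0.154 = 0.02464
  Frost: 0.33 × 0.115 = 0.03795
  Eyre: 0.14 × 0.124 = 0.01736
Sum = 0.20575.
P(Bell | evidence) = 0.1258 / 0.20575 ≈ 0.6114.

0.6114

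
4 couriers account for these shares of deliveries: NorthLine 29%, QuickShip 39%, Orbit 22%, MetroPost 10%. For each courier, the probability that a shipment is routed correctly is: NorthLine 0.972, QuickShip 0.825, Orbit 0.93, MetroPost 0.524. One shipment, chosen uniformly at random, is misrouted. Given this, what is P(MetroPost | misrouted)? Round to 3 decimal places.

Taking complements, P(misrouted | each) = NorthLine 0.028, QuickShip 0.175, Orbit 0.07, MetroPost 0.476.
Compute prior × likelihood for every hypothesis:
  NorthLine: 0.29 × 0.028 = 0.00812
  QuickShip: 0.39 × 0.175 = 0.06825
  Orbit: 0.22 × 0.07 = 0.0154
  MetroPost: 0.1 × 0.476 = 0.0476
Total = 0.13937.
P(MetroPost | evidence) = 0.0476 / 0.13937 ≈ 0.342.

0.342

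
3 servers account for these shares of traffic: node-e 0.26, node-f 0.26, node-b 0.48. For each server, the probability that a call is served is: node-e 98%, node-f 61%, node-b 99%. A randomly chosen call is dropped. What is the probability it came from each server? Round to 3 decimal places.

node-e 0.047, node-f 0.910, node-b 0.043

Taking complements, P(dropped | each) = node-e 0.02, node-f 0.39, node-b 0.01.
Compute prior × likelihood for every hypothesis:
  node-e: 0.26 × 0.02 = 0.0052
  node-f: 0.26 × 0.39 = 0.1014
  node-b: 0.48 × 0.01 = 0.0048
Total = 0.1114.
P(node-e | dropped) = 0.0052/0.1114 ≈ 0.047
P(node-f | dropped) = 0.1014/0.1114 ≈ 0.910
P(node-b | dropped) = 0.0048/0.1114 ≈ 0.043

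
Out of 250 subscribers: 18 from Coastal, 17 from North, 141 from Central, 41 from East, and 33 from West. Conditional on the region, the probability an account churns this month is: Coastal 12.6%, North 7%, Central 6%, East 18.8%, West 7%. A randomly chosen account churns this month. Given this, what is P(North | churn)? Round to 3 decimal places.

0.054

By Bayes' rule, posterior ∝ prior × likelihood:
  Coastal: 0.072 × 0.126 = 0.009072
  North: 0.068 × 0.07 = 0.00476
  Central: 0.564 × 0.06 = 0.03384
  East: 0.164 × 0.188 = 0.030832
  West: 0.132 × 0.07 = 0.00924
Normalizing constant = 0.087744.
P(North | evidence) = 0.00476 / 0.087744 ≈ 0.054.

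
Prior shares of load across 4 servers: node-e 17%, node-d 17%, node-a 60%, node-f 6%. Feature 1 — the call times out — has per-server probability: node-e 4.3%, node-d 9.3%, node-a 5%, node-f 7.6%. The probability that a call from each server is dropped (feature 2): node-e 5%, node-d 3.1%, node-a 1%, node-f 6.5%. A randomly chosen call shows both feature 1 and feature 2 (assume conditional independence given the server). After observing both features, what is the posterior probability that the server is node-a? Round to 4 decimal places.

0.2066

Compute prior × likelihood for every hypothesis:
  node-e: 0.17 × 0.043 × 0.05 = 0.0003655
  node-d: 0.17 × 0.093 × 0.031 = 0.00049011
  node-a: 0.6 × 0.05 × 0.01 = 0.0003
  node-f: 0.06 × 0.076 × 0.065 = 0.0002964
Normalizing constant = 0.00145201.
P(node-a | evidence) = 0.0003 / 0.00145201 ≈ 0.2066.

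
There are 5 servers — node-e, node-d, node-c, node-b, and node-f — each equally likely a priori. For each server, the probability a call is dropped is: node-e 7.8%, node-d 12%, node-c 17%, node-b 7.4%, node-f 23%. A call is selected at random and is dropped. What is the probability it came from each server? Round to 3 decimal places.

node-e 0.116, node-d 0.179, node-c 0.253, node-b 0.110, node-f 0.342

With a uniform prior (1/5 each), posterior ∝ likelihood:
  node-e: 0.078
  node-d: 0.12
  node-c: 0.17
  node-b: 0.074
  node-f: 0.23
Normalizing constant = 0.672.
P(node-e | dropped) = 0.078/0.672 ≈ 0.116
P(node-d | dropped) = 0.12/0.672 ≈ 0.179
P(node-c | dropped) = 0.17/0.672 ≈ 0.253
P(node-b | dropped) = 0.074/0.672 ≈ 0.110
P(node-f | dropped) = 0.23/0.672 ≈ 0.342
(Check: 0.116+0.179+0.253+0.110+0.342 = 1.000.)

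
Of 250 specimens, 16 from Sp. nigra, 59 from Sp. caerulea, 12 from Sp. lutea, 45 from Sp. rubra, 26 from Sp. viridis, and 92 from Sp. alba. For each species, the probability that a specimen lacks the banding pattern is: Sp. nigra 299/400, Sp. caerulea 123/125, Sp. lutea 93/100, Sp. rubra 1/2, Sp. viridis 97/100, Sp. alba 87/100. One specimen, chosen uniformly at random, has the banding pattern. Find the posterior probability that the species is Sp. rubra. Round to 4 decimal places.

Taking complements, P(banded | each) = Sp. nigra 0.2525, Sp. caerulea 0.016, Sp. lutea 0.07, Sp. rubra 0.5, Sp. viridis 0.03, Sp. alba 0.13.
By Bayes' rule, posterior ∝ prior × likelihood:
  Sp. nigra: 0.064 × 0.2525 = 0.01616
  Sp. caerulea: 0.236 × 0.016 = 0.003776
  Sp. lutea: 0.048 × 0.07 = 0.00336
  Sp. rubra: 0.18 × 0.5 = 0.09
  Sp. viridis: 0.104 × 0.03 = 0.00312
  Sp. alba: 0.368 × 0.13 = 0.04784
Sum = 0.164256.
P(Sp. rubra | evidence) = 0.09 / 0.164256 ≈ 0.5479.

0.5479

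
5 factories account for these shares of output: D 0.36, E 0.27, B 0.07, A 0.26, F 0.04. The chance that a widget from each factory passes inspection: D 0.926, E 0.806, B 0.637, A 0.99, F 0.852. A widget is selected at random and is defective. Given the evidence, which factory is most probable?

Taking complements, P(defective | each) = D 0.074, E 0.194, B 0.363, A 0.01, F 0.148.
Prior × likelihood for each hypothesis:
  D: 0.36 × 0.074 = 0.02664
  E: 0.27 × 0.194 = 0.05238
  B: 0.07 × 0.363 = 0.02541
  A: 0.26 × 0.01 = 0.0026
  F: 0.04 × 0.148 = 0.00592
Normalizing constant = 0.11295.
Largest term belongs to E, so E is most probable.

E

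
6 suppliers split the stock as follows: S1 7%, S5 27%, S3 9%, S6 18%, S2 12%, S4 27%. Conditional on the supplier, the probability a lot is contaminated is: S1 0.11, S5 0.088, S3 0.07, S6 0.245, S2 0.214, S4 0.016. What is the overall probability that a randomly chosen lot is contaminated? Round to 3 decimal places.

0.112

By Bayes' rule, posterior ∝ prior × likelihood:
  S1: 0.07 × 0.11 = 0.0077
  S5: 0.27 × 0.088 = 0.02376
  S3: 0.09 × 0.07 = 0.0063
  S6: 0.18 × 0.245 = 0.0441
  S2: 0.12 × 0.214 = 0.02568
  S4: 0.27 × 0.016 = 0.00432
P(contaminated) = 0.0077 + 0.02376 + 0.0063 + 0.0441 + 0.02568 + 0.00432 = 0.11186 → 0.112.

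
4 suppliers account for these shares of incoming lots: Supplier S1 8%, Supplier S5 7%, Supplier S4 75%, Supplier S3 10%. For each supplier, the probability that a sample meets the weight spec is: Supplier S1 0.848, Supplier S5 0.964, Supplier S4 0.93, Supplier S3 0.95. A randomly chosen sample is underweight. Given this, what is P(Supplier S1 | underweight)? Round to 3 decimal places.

Taking complements, P(underweight | each) = Supplier S1 0.152, Supplier S5 0.036, Supplier S4 0.07, Supplier S3 0.05.
By Bayes' rule, posterior ∝ prior × likelihood:
  Supplier S1: 0.08 × 0.152 = 0.01216
  Supplier S5: 0.07 × 0.036 = 0.00252
  Supplier S4: 0.75 × 0.07 = 0.0525
  Supplier S3: 0.1 × 0.05 = 0.005
Total = 0.07218.
P(Supplier S1 | evidence) = 0.01216 / 0.07218 ≈ 0.168.

0.168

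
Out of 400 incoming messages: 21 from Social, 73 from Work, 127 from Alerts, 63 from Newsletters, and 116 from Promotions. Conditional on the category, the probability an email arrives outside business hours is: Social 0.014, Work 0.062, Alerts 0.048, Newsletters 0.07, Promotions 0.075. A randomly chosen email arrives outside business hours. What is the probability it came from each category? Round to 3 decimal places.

Social 0.012, Work 0.188, Alerts 0.254, Newsletters 0.184, Promotions 0.362

Prior × likelihood for each hypothesis:
  Social: 0.0525 × 0.014 = 0.000735
  Work: 0.1825 × 0.062 = 0.011315
  Alerts: 0.3175 × 0.048 = 0.01524
  Newsletters: 0.1575 × 0.07 = 0.011025
  Promotions: 0.29 × 0.075 = 0.02175
Sum = 0.060065.
P(Social | off-hours) = 0.000735/0.060065 ≈ 0.012
P(Work | off-hours) = 0.011315/0.060065 ≈ 0.188
P(Alerts | off-hours) = 0.01524/0.060065 ≈ 0.254
P(Newsletters | off-hours) = 0.011025/0.060065 ≈ 0.184
P(Promotions | off-hours) = 0.02175/0.060065 ≈ 0.362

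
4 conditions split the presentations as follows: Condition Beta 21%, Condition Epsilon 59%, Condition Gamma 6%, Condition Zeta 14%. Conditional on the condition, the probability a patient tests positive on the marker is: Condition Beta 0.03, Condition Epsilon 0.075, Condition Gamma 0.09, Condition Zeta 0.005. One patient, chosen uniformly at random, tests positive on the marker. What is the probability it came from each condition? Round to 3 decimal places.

Condition Beta 0.111, Condition Epsilon 0.781, Condition Gamma 0.095, Condition Zeta 0.012

Compute prior × likelihood for every hypothesis:
  Condition Beta: 0.21 × 0.03 = 0.0063
  Condition Epsilon: 0.59 × 0.075 = 0.04425
  Condition Gamma: 0.06 × 0.09 = 0.0054
  Condition Zeta: 0.14 × 0.005 = 0.0007
Sum = 0.05665.
P(Condition Beta | marker-positive) = 0.0063/0.05665 ≈ 0.111
P(Condition Epsilon | marker-positive) = 0.04425/0.05665 ≈ 0.781
P(Condition Gamma | marker-positive) = 0.0054/0.05665 ≈ 0.095
P(Condition Zeta | marker-positive) = 0.0007/0.05665 ≈ 0.012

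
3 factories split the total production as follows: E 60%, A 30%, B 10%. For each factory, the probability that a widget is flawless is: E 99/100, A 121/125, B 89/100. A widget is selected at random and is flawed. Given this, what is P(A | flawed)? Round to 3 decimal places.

Taking complements, P(flawed | each) = E 0.01, A 0.032, B 0.11.
Prior × likelihood for each hypothesis:
  E: 0.6 × 0.01 = 0.006
  A: 0.3 × 0.032 = 0.0096
  B: 0.1 × 0.11 = 0.011
Normalizing constant = 0.0266.
P(A | evidence) = 0.0096 / 0.0266 ≈ 0.361.

0.361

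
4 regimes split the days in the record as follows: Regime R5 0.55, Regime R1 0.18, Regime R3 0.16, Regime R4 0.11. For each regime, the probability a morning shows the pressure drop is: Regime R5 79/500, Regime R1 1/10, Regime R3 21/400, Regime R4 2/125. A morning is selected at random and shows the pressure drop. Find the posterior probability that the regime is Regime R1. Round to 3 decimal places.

0.156

By Bayes' rule, posterior ∝ prior × likelihood:
  Regime R5: 0.55 × 0.158 = 0.0869
  Regime R1: 0.18 × 0.1 = 0.018
  Regime R3: 0.16 × 0.0525 = 0.0084
  Regime R4: 0.11 × 0.016 = 0.00176
Total = 0.11506.
P(Regime R1 | evidence) = 0.018 / 0.11506 ≈ 0.156.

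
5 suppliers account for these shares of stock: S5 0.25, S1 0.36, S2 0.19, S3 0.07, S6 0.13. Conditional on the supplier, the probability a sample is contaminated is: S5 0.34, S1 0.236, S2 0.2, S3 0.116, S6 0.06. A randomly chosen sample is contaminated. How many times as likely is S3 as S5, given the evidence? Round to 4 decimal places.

0.0955

By Bayes' rule, posterior ∝ prior × likelihood:
  S5: 0.25 × 0.34 = 0.085
  S1: 0.36 × 0.236 = 0.08496
  S2: 0.19 × 0.2 = 0.038
  S3: 0.07 × 0.116 = 0.00812
  S6: 0.13 × 0.06 = 0.0078
Normalizing constant = 0.22388.
The ratio is 0.00812 / 0.085 (the normalizer cancels) = 0.0955.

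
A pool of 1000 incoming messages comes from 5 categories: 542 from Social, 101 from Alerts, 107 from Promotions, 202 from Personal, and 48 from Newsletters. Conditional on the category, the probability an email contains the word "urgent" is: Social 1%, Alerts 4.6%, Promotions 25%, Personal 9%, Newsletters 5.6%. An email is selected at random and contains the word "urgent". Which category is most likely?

Promotions

Compute prior × likelihood for every hypothesis:
  Social: 0.542 × 0.01 = 0.00542
  Alerts: 0.101 × 0.046 = 0.004646
  Promotions: 0.107 × 0.25 = 0.02675
  Personal: 0.202 × 0.09 = 0.01818
  Newsletters: 0.048 × 0.056 = 0.002688
Total = 0.057684.
Largest term belongs to Promotions, so Promotions is most probable.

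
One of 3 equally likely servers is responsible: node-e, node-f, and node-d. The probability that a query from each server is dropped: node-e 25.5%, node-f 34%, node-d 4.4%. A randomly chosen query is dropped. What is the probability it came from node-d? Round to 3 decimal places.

0.069

With a uniform prior (1/3 each), posterior ∝ likelihood:
  node-e: 0.255
  node-f: 0.34
  node-d: 0.044
Sum = 0.639.
P(node-d | evidence) = 0.044 / 0.639 ≈ 0.069.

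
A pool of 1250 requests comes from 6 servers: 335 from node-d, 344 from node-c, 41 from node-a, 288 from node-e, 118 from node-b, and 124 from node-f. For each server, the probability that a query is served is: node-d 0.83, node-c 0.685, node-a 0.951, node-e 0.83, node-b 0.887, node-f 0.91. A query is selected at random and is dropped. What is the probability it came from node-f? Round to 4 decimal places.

0.0464

Taking complements, P(dropped | each) = node-d 0.17, node-c 0.315, node-a 0.049, node-e 0.17, node-b 0.113, node-f 0.09.
Compute prior × likelihood for every hypothesis:
  node-d: 0.268 × 0.17 = 0.04556
  node-c: 0.2752 × 0.315 = 0.086688
  node-a: 0.0328 × 0.049 = 0.0016072
  node-e: 0.2304 × 0.17 = 0.039168
  node-b: 0.0944 × 0.113 = 0.0106672
  node-f: 0.0992 × 0.09 = 0.008928
Sum = 0.1926184.
P(node-f | evidence) = 0.008928 / 0.1926184 ≈ 0.0464.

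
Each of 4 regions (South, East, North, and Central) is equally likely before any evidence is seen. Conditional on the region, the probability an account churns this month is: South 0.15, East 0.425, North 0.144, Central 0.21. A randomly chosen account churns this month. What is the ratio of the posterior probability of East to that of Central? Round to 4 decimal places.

With a uniform prior (1/4 each), posterior ∝ likelihood:
  South: 0.15
  East: 0.425
  North: 0.144
  Central: 0.21
Normalizing constant = 0.929.
The ratio is 0.425 / 0.21 (the normalizer cancels) = 2.0238.

2.0238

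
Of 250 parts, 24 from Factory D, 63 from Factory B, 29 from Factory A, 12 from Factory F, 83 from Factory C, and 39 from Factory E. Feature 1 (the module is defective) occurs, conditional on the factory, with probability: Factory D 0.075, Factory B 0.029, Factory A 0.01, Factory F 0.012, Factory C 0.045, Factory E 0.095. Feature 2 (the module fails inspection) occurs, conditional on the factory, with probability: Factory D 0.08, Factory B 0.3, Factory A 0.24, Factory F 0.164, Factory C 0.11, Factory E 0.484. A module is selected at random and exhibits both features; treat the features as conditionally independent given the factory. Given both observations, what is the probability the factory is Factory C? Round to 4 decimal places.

0.1374

Unnormalized posteriors (prior × likelihood):
  Factory D: 0.096 × 0.075 × 0.08 = 0.000576
  Factory B: 0.252 × 0.029 × 0.3 = 0.0021924
  Factory A: 0.116 × 0.01 × 0.24 = 0.0002784
  Factory F: 0.048 × 0.012 × 0.164 = 0.000094464
  Factory C: 0.332 × 0.045 × 0.11 = 0.0016434
  Factory E: 0.156 × 0.095 × 0.484 = 0.00717288
Normalizing constant = 0.011957544.
P(Factory C | evidence) = 0.0016434 / 0.011957544 ≈ 0.1374.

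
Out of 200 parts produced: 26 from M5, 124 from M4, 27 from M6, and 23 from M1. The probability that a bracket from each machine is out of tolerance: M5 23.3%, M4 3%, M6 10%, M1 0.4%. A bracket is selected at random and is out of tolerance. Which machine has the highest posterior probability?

By Bayes' rule, posterior ∝ prior × likelihood:
  M5: 0.13 × 0.233 = 0.03029
  M4: 0.62 × 0.03 = 0.0186
  M6: 0.135 × 0.1 = 0.0135
  M1: 0.115 × 0.004 = 0.00046
Total = 0.06285.
Largest term belongs to M5, so M5 is most probable.

M5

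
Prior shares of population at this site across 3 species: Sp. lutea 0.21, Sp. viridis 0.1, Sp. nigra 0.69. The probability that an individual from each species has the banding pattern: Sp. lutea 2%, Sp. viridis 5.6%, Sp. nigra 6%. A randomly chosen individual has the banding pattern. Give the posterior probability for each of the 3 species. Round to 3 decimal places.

Sp. lutea 0.082, Sp. viridis 0.109, Sp. nigra 0.809

Compute prior × likelihood for every hypothesis:
  Sp. lutea: 0.21 × 0.02 = 0.0042
  Sp. viridis: 0.1 × 0.056 = 0.0056
  Sp. nigra: 0.69 × 0.06 = 0.0414
Sum = 0.0512.
P(Sp. lutea | banded) = 0.0042/0.0512 ≈ 0.082
P(Sp. viridis | banded) = 0.0056/0.0512 ≈ 0.109
P(Sp. nigra | banded) = 0.0414/0.0512 ≈ 0.809
(Check: 0.082+0.109+0.809 = 1.000.)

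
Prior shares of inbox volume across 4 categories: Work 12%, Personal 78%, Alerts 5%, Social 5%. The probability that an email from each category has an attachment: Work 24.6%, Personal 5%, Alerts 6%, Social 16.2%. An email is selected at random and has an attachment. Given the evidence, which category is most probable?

By Bayes' rule, posterior ∝ prior × likelihood:
  Work: 0.12 × 0.246 = 0.02952
  Personal: 0.78 × 0.05 = 0.039
  Alerts: 0.05 × 0.06 = 0.003
  Social: 0.05 × 0.162 = 0.0081
Normalizing constant = 0.07962.
Largest term belongs to Personal, so Personal is most probable.

Personal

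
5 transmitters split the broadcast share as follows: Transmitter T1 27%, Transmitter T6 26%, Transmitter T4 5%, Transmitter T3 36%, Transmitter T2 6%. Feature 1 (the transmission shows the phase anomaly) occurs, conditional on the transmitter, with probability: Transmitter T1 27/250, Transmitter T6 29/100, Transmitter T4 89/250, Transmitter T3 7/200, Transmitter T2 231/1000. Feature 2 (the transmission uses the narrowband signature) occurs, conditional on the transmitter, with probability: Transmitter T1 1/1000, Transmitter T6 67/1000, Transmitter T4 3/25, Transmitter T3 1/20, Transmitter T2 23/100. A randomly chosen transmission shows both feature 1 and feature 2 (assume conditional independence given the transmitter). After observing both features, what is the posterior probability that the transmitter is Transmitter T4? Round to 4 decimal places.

0.1936

Prior × likelihood for each hypothesis:
  Transmitter T1: 0.27 × 0.108 × 0.001 = 0.00002916
  Transmitter T6: 0.26 × 0.29 × 0.067 = 0.0050518
  Transmitter T4: 0.05 × 0.356 × 0.12 = 0.002136
  Transmitter T3: 0.36 × 0.035 × 0.05 = 0.00063
  Transmitter T2: 0.06 × 0.231 × 0.23 = 0.0031878
Sum = 0.01103476.
P(Transmitter T4 | evidence) = 0.002136 / 0.01103476 ≈ 0.1936.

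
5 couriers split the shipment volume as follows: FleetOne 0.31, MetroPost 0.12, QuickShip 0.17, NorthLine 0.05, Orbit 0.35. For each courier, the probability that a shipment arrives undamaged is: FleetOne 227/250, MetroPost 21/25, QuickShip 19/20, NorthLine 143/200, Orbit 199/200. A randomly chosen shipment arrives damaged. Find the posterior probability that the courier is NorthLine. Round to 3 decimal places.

Taking complements, P(damaged | each) = FleetOne 0.092, MetroPost 0.16, QuickShip 0.05, NorthLine 0.285, Orbit 0.005.
Unnormalized posteriors (prior × likelihood):
  FleetOne: 0.31 × 0.092 = 0.02852
  MetroPost: 0.12 × 0.16 = 0.0192
  QuickShip: 0.17 × 0.05 = 0.0085
  NorthLine: 0.05 × 0.285 = 0.01425
  Orbit: 0.35 × 0.005 = 0.00175
Normalizing constant = 0.07222.
P(NorthLine | evidence) = 0.01425 / 0.07222 ≈ 0.197.

0.197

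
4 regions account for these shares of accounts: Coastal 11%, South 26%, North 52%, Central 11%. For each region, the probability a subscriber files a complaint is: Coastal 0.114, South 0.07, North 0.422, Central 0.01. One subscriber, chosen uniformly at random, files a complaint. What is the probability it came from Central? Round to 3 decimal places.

0.004

Compute prior × likelihood for every hypothesis:
  Coastal: 0.11 × 0.114 = 0.01254
  South: 0.26 × 0.07 = 0.0182
  North: 0.52 × 0.422 = 0.21944
  Central: 0.11 × 0.01 = 0.0011
Sum = 0.25128.
P(Central | evidence) = 0.0011 / 0.25128 ≈ 0.004.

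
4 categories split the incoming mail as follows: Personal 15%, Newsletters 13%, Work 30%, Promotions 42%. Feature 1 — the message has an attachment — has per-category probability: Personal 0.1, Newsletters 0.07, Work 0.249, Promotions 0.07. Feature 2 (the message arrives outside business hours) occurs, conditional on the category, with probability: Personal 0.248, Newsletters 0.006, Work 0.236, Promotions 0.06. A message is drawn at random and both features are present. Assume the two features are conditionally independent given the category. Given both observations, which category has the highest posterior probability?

Work

Unnormalized posteriors (prior × likelihood):
  Personal: 0.15 × 0.1 × 0.248 = 0.00372
  Newsletters: 0.13 × 0.07 × 0.006 = 0.0000546
  Work: 0.3 × 0.249 × 0.236 = 0.0176292
  Promotions: 0.42 × 0.07 × 0.06 = 0.001764
Normalizing constant = 0.0231678.
Largest term belongs to Work, so Work is most probable.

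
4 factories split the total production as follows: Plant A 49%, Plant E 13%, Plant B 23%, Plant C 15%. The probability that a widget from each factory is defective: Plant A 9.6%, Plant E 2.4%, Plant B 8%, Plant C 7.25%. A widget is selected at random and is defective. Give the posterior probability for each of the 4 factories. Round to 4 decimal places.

Plant A 0.5922, Plant E 0.0393, Plant B 0.2316, Plant C 0.1369

Prior × likelihood for each hypothesis:
  Plant A: 0.49 × 0.096 = 0.04704
  Plant E: 0.13 × 0.024 = 0.00312
  Plant B: 0.23 × 0.08 = 0.0184
  Plant C: 0.15 × 0.0725 = 0.010875
Total = 0.079435.
P(Plant A | defective) = 0.04704/0.079435 ≈ 0.5922
P(Plant E | defective) = 0.00312/0.079435 ≈ 0.0393
P(Plant B | defective) = 0.0184/0.079435 ≈ 0.2316
P(Plant C | defective) = 0.010875/0.079435 ≈ 0.1369
(Check: 0.5922+0.0393+0.2316+0.1369 = 1.0000.)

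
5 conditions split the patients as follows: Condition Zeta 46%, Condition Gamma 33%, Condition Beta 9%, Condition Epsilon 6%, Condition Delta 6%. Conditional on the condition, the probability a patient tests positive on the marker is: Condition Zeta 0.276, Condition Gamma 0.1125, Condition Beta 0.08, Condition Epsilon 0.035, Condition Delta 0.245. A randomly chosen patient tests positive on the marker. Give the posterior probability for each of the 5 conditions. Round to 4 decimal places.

Compute prior × likelihood for every hypothesis:
  Condition Zeta: 0.46 × 0.276 = 0.12696
  Condition Gamma: 0.33 × 0.1125 = 0.037125
  Condition Beta: 0.09 × 0.08 = 0.0072
  Condition Epsilon: 0.06 × 0.035 = 0.0021
  Condition Delta: 0.06 × 0.245 = 0.0147
Normalizing constant = 0.188085.
P(Condition Zeta | marker-positive) = 0.12696/0.188085 ≈ 0.6750
P(Condition Gamma | marker-positive) = 0.037125/0.188085 ≈ 0.1974
P(Condition Beta | marker-positive) = 0.0072/0.188085 ≈ 0.0383
P(Condition Epsilon | marker-positive) = 0.0021/0.188085 ≈ 0.0112
P(Condition Delta | marker-positive) = 0.0147/0.188085 ≈ 0.0782
(Check: 0.6750+0.1974+0.0383+0.0112+0.0782 = 1.0001.)

Condition Zeta 0.6750, Condition Gamma 0.1974, Condition Beta 0.0383, Condition Epsilon 0.0112, Condition Delta 0.0782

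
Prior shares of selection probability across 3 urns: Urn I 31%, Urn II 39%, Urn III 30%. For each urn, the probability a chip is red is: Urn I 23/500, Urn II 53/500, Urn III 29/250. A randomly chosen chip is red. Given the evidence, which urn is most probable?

By Bayes' rule, posterior ∝ prior × likelihood:
  Urn I: 0.31 × 0.046 = 0.01426
  Urn II: 0.39 × 0.106 = 0.04134
  Urn III: 0.3 × 0.116 = 0.0348
Sum = 0.0904.
Largest term belongs to Urn II, so Urn II is most probable.

Urn II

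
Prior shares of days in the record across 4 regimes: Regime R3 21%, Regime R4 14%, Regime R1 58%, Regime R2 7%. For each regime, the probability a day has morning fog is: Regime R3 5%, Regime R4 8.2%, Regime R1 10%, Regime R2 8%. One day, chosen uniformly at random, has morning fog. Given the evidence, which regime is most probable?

Compute prior × likelihood for every hypothesis:
  Regime R3: 0.21 × 0.05 = 0.0105
  Regime R4: 0.14 × 0.082 = 0.01148
  Regime R1: 0.58 × 0.1 = 0.058
  Regime R2: 0.07 × 0.08 = 0.0056
Normalizing constant = 0.08558.
Largest term belongs to Regime R1, so Regime R1 is most probable.

Regime R1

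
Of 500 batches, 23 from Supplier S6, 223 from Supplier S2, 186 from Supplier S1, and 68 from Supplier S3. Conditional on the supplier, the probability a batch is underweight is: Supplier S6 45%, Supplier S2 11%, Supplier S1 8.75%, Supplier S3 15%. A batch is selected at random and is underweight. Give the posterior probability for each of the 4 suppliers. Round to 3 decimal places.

Unnormalized posteriors (prior × likelihood):
  Supplier S6: 0.046 × 0.45 = 0.0207
  Supplier S2: 0.446 × 0.11 = 0.04906
  Supplier S1: 0.372 × 0.0875 = 0.03255
  Supplier S3: 0.136 × 0.15 = 0.0204
Normalizing constant = 0.12271.
P(Supplier S6 | underweight) = 0.0207/0.12271 ≈ 0.169
P(Supplier S2 | underweight) = 0.04906/0.12271 ≈ 0.400
P(Supplier S1 | underweight) = 0.03255/0.12271 ≈ 0.265
P(Supplier S3 | underweight) = 0.0204/0.12271 ≈ 0.166
(Check: 0.169+0.400+0.265+0.166 = 1.000.)

Supplier S6 0.169, Supplier S2 0.400, Supplier S1 0.265, Supplier S3 0.166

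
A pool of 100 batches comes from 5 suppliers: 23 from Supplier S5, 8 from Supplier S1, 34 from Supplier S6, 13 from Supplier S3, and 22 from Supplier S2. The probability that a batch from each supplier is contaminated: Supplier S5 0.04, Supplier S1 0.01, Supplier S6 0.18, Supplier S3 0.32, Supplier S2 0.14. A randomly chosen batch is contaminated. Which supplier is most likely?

Prior × likelihood for each hypothesis:
  Supplier S5: 0.23 × 0.04 = 0.0092
  Supplier S1: 0.08 × 0.01 = 0.0008
  Supplier S6: 0.34 × 0.18 = 0.0612
  Supplier S3: 0.13 × 0.32 = 0.0416
  Supplier S2: 0.22 × 0.14 = 0.0308
Total = 0.1436.
Largest term belongs to Supplier S6, so Supplier S6 is most probable.

Supplier S6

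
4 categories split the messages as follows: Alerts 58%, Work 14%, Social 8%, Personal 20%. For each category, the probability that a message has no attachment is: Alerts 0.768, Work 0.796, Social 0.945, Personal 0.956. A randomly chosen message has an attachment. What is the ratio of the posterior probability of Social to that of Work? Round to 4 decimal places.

Taking complements, P(attachment | each) = Alerts 0.232, Work 0.204, Social 0.055, Personal 0.044.
Prior × likelihood for each hypothesis:
  Alerts: 0.58 × 0.232 = 0.13456
  Work: 0.14 × 0.204 = 0.02856
  Social: 0.08 × 0.055 = 0.0044
  Personal: 0.2 × 0.044 = 0.0088
Total = 0.17632.
The ratio is 0.0044 / 0.02856 (the normalizer cancels) = 0.1541.

0.1541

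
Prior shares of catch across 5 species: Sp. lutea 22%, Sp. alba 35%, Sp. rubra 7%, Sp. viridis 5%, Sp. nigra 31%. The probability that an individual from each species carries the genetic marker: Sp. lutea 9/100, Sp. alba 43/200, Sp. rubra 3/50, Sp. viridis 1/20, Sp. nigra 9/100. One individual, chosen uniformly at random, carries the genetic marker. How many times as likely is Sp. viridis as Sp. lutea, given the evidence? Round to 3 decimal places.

Compute prior × likelihood for every hypothesis:
  Sp. lutea: 0.22 × 0.09 = 0.0198
  Sp. alba: 0.35 × 0.215 = 0.07525
  Sp. rubra: 0.07 × 0.06 = 0.0042
  Sp. viridis: 0.05 × 0.05 = 0.0025
  Sp. nigra: 0.31 × 0.09 = 0.0279
Normalizing constant = 0.12965.
The ratio is 0.0025 / 0.0198 (the normalizer cancels) = 0.126.

0.126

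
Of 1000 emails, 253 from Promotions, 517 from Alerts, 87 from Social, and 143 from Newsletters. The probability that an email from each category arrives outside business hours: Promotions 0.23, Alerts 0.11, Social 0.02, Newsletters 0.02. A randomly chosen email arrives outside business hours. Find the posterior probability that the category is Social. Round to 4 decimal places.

Compute prior × likelihood for every hypothesis:
  Promotions: 0.253 × 0.23 = 0.05819
  Alerts: 0.517 × 0.11 = 0.05687
  Social: 0.087 × 0.02 = 0.00174
  Newsletters: 0.143 × 0.02 = 0.00286
Total = 0.11966.
P(Social | evidence) = 0.00174 / 0.11966 ≈ 0.0145.

0.0145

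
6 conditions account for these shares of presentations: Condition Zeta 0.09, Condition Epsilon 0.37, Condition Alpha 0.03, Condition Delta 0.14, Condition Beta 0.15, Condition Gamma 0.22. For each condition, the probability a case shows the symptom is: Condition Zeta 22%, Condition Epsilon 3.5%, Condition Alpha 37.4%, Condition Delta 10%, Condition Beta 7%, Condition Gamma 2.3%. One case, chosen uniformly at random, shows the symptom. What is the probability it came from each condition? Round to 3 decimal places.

Condition Zeta 0.269, Condition Epsilon 0.176, Condition Alpha 0.153, Condition Delta 0.190, Condition Beta 0.143, Condition Gamma 0.069

By Bayes' rule, posterior ∝ prior × likelihood:
  Condition Zeta: 0.09 × 0.22 = 0.0198
  Condition Epsilon: 0.37 × 0.035 = 0.01295
  Condition Alpha: 0.03 × 0.374 = 0.01122
  Condition Delta: 0.14 × 0.1 = 0.014
  Condition Beta: 0.15 × 0.07 = 0.0105
  Condition Gamma: 0.22 × 0.023 = 0.00506
Total = 0.07353.
P(Condition Zeta | symptomatic) = 0.0198/0.07353 ≈ 0.269
P(Condition Epsilon | symptomatic) = 0.01295/0.07353 ≈ 0.176
P(Condition Alpha | symptomatic) = 0.01122/0.07353 ≈ 0.153
P(Condition Delta | symptomatic) = 0.014/0.07353 ≈ 0.190
P(Condition Beta | symptomatic) = 0.0105/0.07353 ≈ 0.143
P(Condition Gamma | symptomatic) = 0.00506/0.07353 ≈ 0.069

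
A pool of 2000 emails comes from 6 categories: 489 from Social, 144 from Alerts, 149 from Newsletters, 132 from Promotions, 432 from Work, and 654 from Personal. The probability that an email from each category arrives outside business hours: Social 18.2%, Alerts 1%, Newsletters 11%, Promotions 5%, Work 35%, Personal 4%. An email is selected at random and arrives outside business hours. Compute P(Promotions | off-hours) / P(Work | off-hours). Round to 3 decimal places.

0.044

Compute prior × likelihood for every hypothesis:
  Social: 0.2445 × 0.182 = 0.044499
  Alerts: 0.072 × 0.01 = 0.00072
  Newsletters: 0.0745 × 0.11 = 0.008195
  Promotions: 0.066 × 0.05 = 0.0033
  Work: 0.216 × 0.35 = 0.0756
  Personal: 0.327 × 0.04 = 0.01308
Normalizing constant = 0.145394.
The ratio is 0.0033 / 0.0756 (the normalizer cancels) = 0.044.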